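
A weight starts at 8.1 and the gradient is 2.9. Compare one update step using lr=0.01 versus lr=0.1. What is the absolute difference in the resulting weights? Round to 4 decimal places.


With lr=0.01: w_new = 8.1 - 0.01 * 2.9 = 8.071
With lr=0.1: w_new = 8.1 - 0.1 * 2.9 = 7.81
Absolute difference = |8.071 - 7.81|
= 0.2610

0.2610


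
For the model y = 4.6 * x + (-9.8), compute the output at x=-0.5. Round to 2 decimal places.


y = 4.6 * -0.5 + (-9.8)
= -2.3 + (-9.8)
= -12.10

-12.10


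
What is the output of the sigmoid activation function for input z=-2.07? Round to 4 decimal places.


sigmoid(z) = 1 / (1 + exp(-z))
exp(-(-2.07)) = exp(2.07) = 7.9248
1 + 7.9248 = 8.9248
1 / 8.9248 = 0.1120

0.1120


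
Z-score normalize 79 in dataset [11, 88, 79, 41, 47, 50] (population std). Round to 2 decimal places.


Mean = (11 + 88 + 79 + 41 + 47 + 50) / 6 = 52.6667
Variance = sum((x_i - mean)^2) / n = 642.2222
Std = sqrt(642.2222) = 25.3421
Z = (x - mean) / std
= (79 - 52.6667) / 25.3421
= 26.3333 / 25.3421
= 1.04

1.04


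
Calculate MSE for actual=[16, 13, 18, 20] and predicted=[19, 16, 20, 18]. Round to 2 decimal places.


Differences: [-3, -3, -2, 2]
Squared errors: [9, 9, 4, 4]
Sum of squared errors = 26
MSE = 26 / 4 = 6.50

6.50


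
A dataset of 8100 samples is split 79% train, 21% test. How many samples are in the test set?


Train samples = 8100 * 79% = 6399
Test samples = 8100 - 6399
= 1701

1701


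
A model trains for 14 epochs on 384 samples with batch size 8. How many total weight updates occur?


Iterations per epoch = 384 / 8 = 48
Total updates = iterations_per_epoch * epochs
= 48 * 14
= 672

672


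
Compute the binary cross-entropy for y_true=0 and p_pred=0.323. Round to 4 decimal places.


For y=0: Loss = -log(1-p)
= -log(1 - 0.323)
= -log(0.677)
= -(-0.3901)
= 0.3901

0.3901


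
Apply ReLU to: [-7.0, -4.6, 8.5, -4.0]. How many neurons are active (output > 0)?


ReLU(x) = max(0, x) for each element:
ReLU(-7.0) = 0
ReLU(-4.6) = 0
ReLU(8.5) = 8.5
ReLU(-4.0) = 0
Active neurons (>0): 1

1


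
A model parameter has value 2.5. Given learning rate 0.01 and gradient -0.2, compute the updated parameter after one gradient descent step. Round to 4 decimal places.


w_new = w_old - lr * gradient
= 2.5 - 0.01 * -0.2
= 2.5 - (-0.002)
= 2.5020

2.5020


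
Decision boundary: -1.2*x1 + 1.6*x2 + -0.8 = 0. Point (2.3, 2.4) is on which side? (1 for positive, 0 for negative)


Compute -1.2 * 2.3 + 1.6 * 2.4 + -0.8
= -2.76 + 3.84 + -0.8
= 0.28
Since 0.28 >= 0, the point is on the positive side.

1


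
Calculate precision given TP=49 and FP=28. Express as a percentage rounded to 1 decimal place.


Precision = TP / (TP + FP) * 100
= 49 / (49 + 28)
= 49 / 77
= 0.6364
= 63.6%

63.6


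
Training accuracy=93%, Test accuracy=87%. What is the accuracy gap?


Gap = train_accuracy - test_accuracy
= 93 - 87
= 6%
This moderate gap may indicate mild overfitting.

6


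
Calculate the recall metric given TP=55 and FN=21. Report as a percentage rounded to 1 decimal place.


Recall = TP / (TP + FN) * 100
= 55 / (55 + 21)
= 55 / 76
= 0.7237
= 72.4%

72.4


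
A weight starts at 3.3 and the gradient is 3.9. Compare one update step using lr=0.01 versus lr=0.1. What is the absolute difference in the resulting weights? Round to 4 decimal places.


With lr=0.01: w_new = 3.3 - 0.01 * 3.9 = 3.261
With lr=0.1: w_new = 3.3 - 0.1 * 3.9 = 2.91
Absolute difference = |3.261 - 2.91|
= 0.3510

0.3510


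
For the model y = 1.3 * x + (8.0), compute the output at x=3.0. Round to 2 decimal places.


y = 1.3 * 3.0 + (8.0)
= 3.9 + (8.0)
= 11.90

11.90


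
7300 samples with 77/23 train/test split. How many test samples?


Train samples = 7300 * 77% = 5621
Test samples = 7300 - 5621
= 1679

1679


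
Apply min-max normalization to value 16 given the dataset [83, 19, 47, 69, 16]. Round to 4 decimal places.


Min = 16, Max = 83
Range = 83 - 16 = 67
Scaled = (x - min) / (max - min)
= (16 - 16) / 67
= 0 / 67
= 0.0000

0.0000


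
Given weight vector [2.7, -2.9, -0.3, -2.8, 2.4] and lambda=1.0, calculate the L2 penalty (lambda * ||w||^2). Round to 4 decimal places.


Squaring each weight:
2.7^2 = 7.29
(-2.9)^2 = 8.41
(-0.3)^2 = 0.09
(-2.8)^2 = 7.84
2.4^2 = 5.76
Sum of squares = 29.39
Penalty = 1.0 * 29.39 = 29.3900

29.3900


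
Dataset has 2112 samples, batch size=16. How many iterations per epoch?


Iterations per epoch = dataset_size / batch_size
= 2112 / 16
= 132

132


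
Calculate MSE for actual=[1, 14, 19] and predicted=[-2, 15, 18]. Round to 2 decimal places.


Differences: [3, -1, 1]
Squared errors: [9, 1, 1]
Sum of squared errors = 11
MSE = 11 / 3 = 3.67

3.67


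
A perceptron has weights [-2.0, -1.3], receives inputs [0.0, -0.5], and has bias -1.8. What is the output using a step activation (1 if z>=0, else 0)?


z = w . x + b
= -2.0*0.0 + -1.3*-0.5 + -1.8
= -0.0 + 0.65 + -1.8
= 0.65 + -1.8
= -1.15
Since z = -1.15 < 0, output = 0

0


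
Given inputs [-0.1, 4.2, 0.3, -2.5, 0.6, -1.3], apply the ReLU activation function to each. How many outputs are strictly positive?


ReLU(x) = max(0, x) for each element:
ReLU(-0.1) = 0
ReLU(4.2) = 4.2
ReLU(0.3) = 0.3
ReLU(-2.5) = 0
ReLU(0.6) = 0.6
ReLU(-1.3) = 0
Active neurons (>0): 3

3


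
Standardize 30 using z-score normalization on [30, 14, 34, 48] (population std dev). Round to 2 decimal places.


Mean = (30 + 14 + 34 + 48) / 4 = 31.5
Variance = sum((x_i - mean)^2) / n = 146.75
Std = sqrt(146.75) = 12.114
Z = (x - mean) / std
= (30 - 31.5) / 12.114
= -1.5 / 12.114
= -0.12

-0.12


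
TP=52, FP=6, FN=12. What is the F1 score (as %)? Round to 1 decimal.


Precision = TP / (TP + FP) = 52 / 58 = 0.8966
Recall = TP / (TP + FN) = 52 / 64 = 0.8125
F1 = 2 * P * R / (P + R)
= 2 * 0.8966 * 0.8125 / (0.8966 + 0.8125)
= 1.4569 / 1.7091
= 0.8525
As percentage: 85.2%

85.2


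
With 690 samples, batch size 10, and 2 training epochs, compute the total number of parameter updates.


Iterations per epoch = 690 / 10 = 69
Total updates = iterations_per_epoch * epochs
= 69 * 2
= 138

138


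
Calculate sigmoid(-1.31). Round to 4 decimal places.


sigmoid(z) = 1 / (1 + exp(-z))
exp(-(-1.31)) = exp(1.31) = 3.7062
1 + 3.7062 = 4.7062
1 / 4.7062 = 0.2125

0.2125


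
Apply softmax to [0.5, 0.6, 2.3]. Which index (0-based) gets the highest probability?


Softmax is a monotonic transformation, so it preserves the argmax.
We need to find the index of the maximum logit.
Index 0: 0.5
Index 1: 0.6
Index 2: 2.3
Maximum logit = 2.3 at index 2

2


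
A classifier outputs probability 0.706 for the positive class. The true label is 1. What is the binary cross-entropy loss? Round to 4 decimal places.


For y=1: Loss = -log(p)
= -log(0.706)
= -(-0.3481)
= 0.3481

0.3481


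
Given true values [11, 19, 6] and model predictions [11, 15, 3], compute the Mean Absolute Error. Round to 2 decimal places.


Absolute errors: [0, 4, 3]
Sum of absolute errors = 7
MAE = 7 / 3 = 2.33

2.33


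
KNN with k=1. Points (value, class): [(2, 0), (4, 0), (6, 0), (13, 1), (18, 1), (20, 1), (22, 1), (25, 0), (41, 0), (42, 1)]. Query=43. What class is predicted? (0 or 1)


Distances from query 43:
Point 42 (class 1): distance = 1
K=1 nearest neighbors: classes = [1]
Votes for class 1: 1 / 1
Majority vote => class 1

1


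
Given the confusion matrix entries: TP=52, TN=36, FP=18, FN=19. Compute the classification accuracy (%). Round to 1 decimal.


Accuracy = (TP + TN) / (TP + TN + FP + FN) * 100
= (52 + 36) / (52 + 36 + 18 + 19)
= 88 / 125
= 0.704
= 70.4%

70.4


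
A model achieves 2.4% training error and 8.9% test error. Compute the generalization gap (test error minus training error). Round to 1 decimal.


Generalization gap = test_error - train_error
= 8.9 - 2.4
= 6.5%
A moderate gap.

6.5


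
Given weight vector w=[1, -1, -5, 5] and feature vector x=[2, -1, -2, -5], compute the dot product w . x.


Element-wise products:
1 * 2 = 2
-1 * -1 = 1
-5 * -2 = 10
5 * -5 = -25
Sum = 2 + 1 + 10 + -25
= -12

-12


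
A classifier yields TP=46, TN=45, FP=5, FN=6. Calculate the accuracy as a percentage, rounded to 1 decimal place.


Accuracy = (TP + TN) / (TP + TN + FP + FN) * 100
= (46 + 45) / (46 + 45 + 5 + 6)
= 91 / 102
= 0.8922
= 89.2%

89.2


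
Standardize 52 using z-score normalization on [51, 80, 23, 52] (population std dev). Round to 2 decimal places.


Mean = (51 + 80 + 23 + 52) / 4 = 51.5
Variance = sum((x_i - mean)^2) / n = 406.25
Std = sqrt(406.25) = 20.1556
Z = (x - mean) / std
= (52 - 51.5) / 20.1556
= 0.5 / 20.1556
= 0.02

0.02


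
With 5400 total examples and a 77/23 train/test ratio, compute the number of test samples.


Train samples = 5400 * 77% = 4158
Test samples = 5400 - 4158
= 1242

1242


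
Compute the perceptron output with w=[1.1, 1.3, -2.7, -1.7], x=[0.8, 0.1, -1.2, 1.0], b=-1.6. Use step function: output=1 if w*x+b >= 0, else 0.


z = w . x + b
= 1.1*0.8 + 1.3*0.1 + -2.7*-1.2 + -1.7*1.0 + -1.6
= 0.88 + 0.13 + 3.24 + -1.7 + -1.6
= 2.55 + -1.6
= 0.95
Since z = 0.95 >= 0, output = 1

1


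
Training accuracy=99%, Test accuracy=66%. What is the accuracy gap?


Gap = train_accuracy - test_accuracy
= 99 - 66
= 33%
This large gap strongly indicates overfitting.

33


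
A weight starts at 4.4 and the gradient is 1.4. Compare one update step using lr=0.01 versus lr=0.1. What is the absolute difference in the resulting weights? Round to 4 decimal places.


With lr=0.01: w_new = 4.4 - 0.01 * 1.4 = 4.386
With lr=0.1: w_new = 4.4 - 0.1 * 1.4 = 4.26
Absolute difference = |4.386 - 4.26|
= 0.1260

0.1260


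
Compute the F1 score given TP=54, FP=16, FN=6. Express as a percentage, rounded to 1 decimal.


Precision = TP / (TP + FP) = 54 / 70 = 0.7714
Recall = TP / (TP + FN) = 54 / 60 = 0.9
F1 = 2 * P * R / (P + R)
= 2 * 0.7714 * 0.9 / (0.7714 + 0.9)
= 1.3886 / 1.6714
= 0.8308
As percentage: 83.1%

83.1


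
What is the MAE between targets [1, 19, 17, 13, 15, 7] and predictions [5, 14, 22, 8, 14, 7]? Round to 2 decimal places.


Absolute errors: [4, 5, 5, 5, 1, 0]
Sum of absolute errors = 20
MAE = 20 / 6 = 3.33

3.33


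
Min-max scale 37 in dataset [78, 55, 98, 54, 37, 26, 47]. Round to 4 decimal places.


Min = 26, Max = 98
Range = 98 - 26 = 72
Scaled = (x - min) / (max - min)
= (37 - 26) / 72
= 11 / 72
= 0.1528

0.1528


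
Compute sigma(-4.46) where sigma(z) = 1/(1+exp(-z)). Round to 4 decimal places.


sigmoid(z) = 1 / (1 + exp(-z))
exp(-(-4.46)) = exp(4.46) = 86.4875
1 + 86.4875 = 87.4875
1 / 87.4875 = 0.0114

0.0114


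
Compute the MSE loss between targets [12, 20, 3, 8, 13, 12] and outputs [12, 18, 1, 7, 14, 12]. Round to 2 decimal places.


Differences: [0, 2, 2, 1, -1, 0]
Squared errors: [0, 4, 4, 1, 1, 0]
Sum of squared errors = 10
MSE = 10 / 6 = 1.67

1.67


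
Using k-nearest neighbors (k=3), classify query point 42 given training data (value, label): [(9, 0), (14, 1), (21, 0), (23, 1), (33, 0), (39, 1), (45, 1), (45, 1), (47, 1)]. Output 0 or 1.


Distances from query 42:
Point 39 (class 1): distance = 3
Point 45 (class 1): distance = 3
Point 45 (class 1): distance = 3
K=3 nearest neighbors: classes = [1, 1, 1]
Votes for class 1: 3 / 3
Majority vote => class 1

1


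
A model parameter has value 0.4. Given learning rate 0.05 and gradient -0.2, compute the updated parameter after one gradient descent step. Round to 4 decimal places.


w_new = w_old - lr * gradient
= 0.4 - 0.05 * -0.2
= 0.4 - (-0.01)
= 0.4100

0.4100


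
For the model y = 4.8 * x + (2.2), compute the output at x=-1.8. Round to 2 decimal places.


y = 4.8 * -1.8 + (2.2)
= -8.64 + (2.2)
= -6.44

-6.44


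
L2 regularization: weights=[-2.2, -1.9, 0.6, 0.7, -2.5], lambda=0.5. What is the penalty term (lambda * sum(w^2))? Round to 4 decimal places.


Squaring each weight:
(-2.2)^2 = 4.84
(-1.9)^2 = 3.61
0.6^2 = 0.36
0.7^2 = 0.49
(-2.5)^2 = 6.25
Sum of squares = 15.55
Penalty = 0.5 * 15.55 = 7.7750

7.7750


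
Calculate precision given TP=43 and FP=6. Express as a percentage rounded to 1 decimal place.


Precision = TP / (TP + FP) * 100
= 43 / (43 + 6)
= 43 / 49
= 0.8776
= 87.8%

87.8


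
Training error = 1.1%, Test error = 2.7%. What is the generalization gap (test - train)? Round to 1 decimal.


Generalization gap = test_error - train_error
= 2.7 - 1.1
= 1.6%
A small gap suggests good generalization.

1.6


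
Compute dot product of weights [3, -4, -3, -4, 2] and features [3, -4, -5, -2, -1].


Element-wise products:
3 * 3 = 9
-4 * -4 = 16
-3 * -5 = 15
-4 * -2 = 8
2 * -1 = -2
Sum = 9 + 16 + 15 + 8 + -2
= 46

46


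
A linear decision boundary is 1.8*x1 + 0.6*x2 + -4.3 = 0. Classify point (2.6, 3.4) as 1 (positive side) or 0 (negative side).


Compute 1.8 * 2.6 + 0.6 * 3.4 + -4.3
= 4.68 + 2.04 + -4.3
= 2.42
Since 2.42 >= 0, the point is on the positive side.

1


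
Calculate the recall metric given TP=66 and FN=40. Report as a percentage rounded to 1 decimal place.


Recall = TP / (TP + FN) * 100
= 66 / (66 + 40)
= 66 / 106
= 0.6226
= 62.3%

62.3


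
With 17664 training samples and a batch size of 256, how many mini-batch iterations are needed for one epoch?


Iterations per epoch = dataset_size / batch_size
= 17664 / 256
= 69

69


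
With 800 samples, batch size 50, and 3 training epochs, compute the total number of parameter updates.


Iterations per epoch = 800 / 50 = 16
Total updates = iterations_per_epoch * epochs
= 16 * 3
= 48

48


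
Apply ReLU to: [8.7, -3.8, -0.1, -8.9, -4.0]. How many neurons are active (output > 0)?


ReLU(x) = max(0, x) for each element:
ReLU(8.7) = 8.7
ReLU(-3.8) = 0
ReLU(-0.1) = 0
ReLU(-8.9) = 0
ReLU(-4.0) = 0
Active neurons (>0): 1

1


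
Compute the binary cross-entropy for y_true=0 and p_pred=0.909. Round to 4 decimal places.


For y=0: Loss = -log(1-p)
= -log(1 - 0.909)
= -log(0.091)
= -(-2.3969)
= 2.3969

2.3969


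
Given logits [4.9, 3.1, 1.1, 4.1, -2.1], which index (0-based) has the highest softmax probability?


Softmax is a monotonic transformation, so it preserves the argmax.
We need to find the index of the maximum logit.
Index 0: 4.9
Index 1: 3.1
Index 2: 1.1
Index 3: 4.1
Index 4: -2.1
Maximum logit = 4.9 at index 0

0


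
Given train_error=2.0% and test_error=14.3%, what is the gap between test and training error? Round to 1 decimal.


Generalization gap = test_error - train_error
= 14.3 - 2.0
= 12.3%
A large gap suggests overfitting.

12.3


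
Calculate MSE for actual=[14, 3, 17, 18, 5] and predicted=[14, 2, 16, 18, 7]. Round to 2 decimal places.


Differences: [0, 1, 1, 0, -2]
Squared errors: [0, 1, 1, 0, 4]
Sum of squared errors = 6
MSE = 6 / 5 = 1.20

1.20


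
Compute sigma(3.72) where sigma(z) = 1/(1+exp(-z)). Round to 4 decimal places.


sigmoid(z) = 1 / (1 + exp(-z))
exp(-(3.72)) = exp(-3.72) = 0.0242
1 + 0.0242 = 1.0242
1 / 1.0242 = 0.9763

0.9763


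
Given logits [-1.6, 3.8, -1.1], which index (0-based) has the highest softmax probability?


Softmax is a monotonic transformation, so it preserves the argmax.
We need to find the index of the maximum logit.
Index 0: -1.6
Index 1: 3.8
Index 2: -1.1
Maximum logit = 3.8 at index 1

1


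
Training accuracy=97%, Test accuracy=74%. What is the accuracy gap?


Gap = train_accuracy - test_accuracy
= 97 - 74
= 23%
This large gap strongly indicates overfitting.

23


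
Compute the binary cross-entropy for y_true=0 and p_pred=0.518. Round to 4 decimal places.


For y=0: Loss = -log(1-p)
= -log(1 - 0.518)
= -log(0.482)
= -(-0.7298)
= 0.7298

0.7298


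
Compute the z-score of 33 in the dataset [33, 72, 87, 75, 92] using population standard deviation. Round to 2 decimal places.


Mean = (33 + 72 + 87 + 75 + 92) / 5 = 71.8
Variance = sum((x_i - mean)^2) / n = 430.96
Std = sqrt(430.96) = 20.7596
Z = (x - mean) / std
= (33 - 71.8) / 20.7596
= -38.8 / 20.7596
= -1.87

-1.87


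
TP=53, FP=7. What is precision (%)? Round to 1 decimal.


Precision = TP / (TP + FP) * 100
= 53 / (53 + 7)
= 53 / 60
= 0.8833
= 88.3%

88.3


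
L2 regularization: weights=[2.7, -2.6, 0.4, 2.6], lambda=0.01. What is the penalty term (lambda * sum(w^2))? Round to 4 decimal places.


Squaring each weight:
2.7^2 = 7.29
(-2.6)^2 = 6.76
0.4^2 = 0.16
2.6^2 = 6.76
Sum of squares = 20.97
Penalty = 0.01 * 20.97 = 0.2097

0.2097


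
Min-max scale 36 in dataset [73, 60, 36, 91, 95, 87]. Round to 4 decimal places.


Min = 36, Max = 95
Range = 95 - 36 = 59
Scaled = (x - min) / (max - min)
= (36 - 36) / 59
= 0 / 59
= 0.0000

0.0000


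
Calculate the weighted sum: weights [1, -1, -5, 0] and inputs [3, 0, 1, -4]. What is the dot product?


Element-wise products:
1 * 3 = 3
-1 * 0 = 0
-5 * 1 = -5
0 * -4 = 0
Sum = 3 + 0 + -5 + 0
= -2

-2


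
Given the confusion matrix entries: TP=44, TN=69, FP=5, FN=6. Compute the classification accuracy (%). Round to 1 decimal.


Accuracy = (TP + TN) / (TP + TN + FP + FN) * 100
= (44 + 69) / (44 + 69 + 5 + 6)
= 113 / 124
= 0.9113
= 91.1%

91.1


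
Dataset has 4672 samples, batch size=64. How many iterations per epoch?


Iterations per epoch = dataset_size / batch_size
= 4672 / 64
= 73

73


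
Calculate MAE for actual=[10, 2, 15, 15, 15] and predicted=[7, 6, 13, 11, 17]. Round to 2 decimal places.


Absolute errors: [3, 4, 2, 4, 2]
Sum of absolute errors = 15
MAE = 15 / 5 = 3.00

3.00


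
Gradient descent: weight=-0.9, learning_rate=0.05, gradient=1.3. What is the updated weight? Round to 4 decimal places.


w_new = w_old - lr * gradient
= -0.9 - 0.05 * 1.3
= -0.9 - (0.065)
= -0.9650

-0.9650


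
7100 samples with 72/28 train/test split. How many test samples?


Train samples = 7100 * 72% = 5112
Test samples = 7100 - 5112
= 1988

1988


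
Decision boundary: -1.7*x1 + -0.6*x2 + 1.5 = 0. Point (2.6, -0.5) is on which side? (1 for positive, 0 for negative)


Compute -1.7 * 2.6 + -0.6 * -0.5 + 1.5
= -4.42 + 0.3 + 1.5
= -2.62
Since -2.62 < 0, the point is on the negative side.

0


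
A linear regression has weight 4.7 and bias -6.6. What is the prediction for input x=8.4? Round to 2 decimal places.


y = 4.7 * 8.4 + (-6.6)
= 39.48 + (-6.6)
= 32.88

32.88


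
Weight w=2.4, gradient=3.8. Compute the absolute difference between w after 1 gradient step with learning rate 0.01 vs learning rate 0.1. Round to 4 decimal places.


With lr=0.01: w_new = 2.4 - 0.01 * 3.8 = 2.362
With lr=0.1: w_new = 2.4 - 0.1 * 3.8 = 2.02
Absolute difference = |2.362 - 2.02|
= 0.3420

0.3420


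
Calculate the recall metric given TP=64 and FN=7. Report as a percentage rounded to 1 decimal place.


Recall = TP / (TP + FN) * 100
= 64 / (64 + 7)
= 64 / 71
= 0.9014
= 90.1%

90.1


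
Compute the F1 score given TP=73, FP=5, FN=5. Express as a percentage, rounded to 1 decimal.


Precision = TP / (TP + FP) = 73 / 78 = 0.9359
Recall = TP / (TP + FN) = 73 / 78 = 0.9359
F1 = 2 * P * R / (P + R)
= 2 * 0.9359 * 0.9359 / (0.9359 + 0.9359)
= 1.7518 / 1.8718
= 0.9359
As percentage: 93.6%

93.6


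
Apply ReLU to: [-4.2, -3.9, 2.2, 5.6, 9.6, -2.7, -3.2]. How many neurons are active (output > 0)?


ReLU(x) = max(0, x) for each element:
ReLU(-4.2) = 0
ReLU(-3.9) = 0
ReLU(2.2) = 2.2
ReLU(5.6) = 5.6
ReLU(9.6) = 9.6
ReLU(-2.7) = 0
ReLU(-3.2) = 0
Active neurons (>0): 3

3


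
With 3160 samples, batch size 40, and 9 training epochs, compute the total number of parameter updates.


Iterations per epoch = 3160 / 40 = 79
Total updates = iterations_per_epoch * epochs
= 79 * 9
= 711

711


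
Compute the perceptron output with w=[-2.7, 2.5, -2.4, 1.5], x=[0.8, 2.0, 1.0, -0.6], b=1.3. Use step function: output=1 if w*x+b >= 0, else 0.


z = w . x + b
= -2.7*0.8 + 2.5*2.0 + -2.4*1.0 + 1.5*-0.6 + 1.3
= -2.16 + 5.0 + -2.4 + -0.9 + 1.3
= -0.46 + 1.3
= 0.84
Since z = 0.84 >= 0, output = 1

1


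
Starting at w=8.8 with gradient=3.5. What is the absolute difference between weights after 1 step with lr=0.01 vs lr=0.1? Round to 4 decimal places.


With lr=0.01: w_new = 8.8 - 0.01 * 3.5 = 8.765
With lr=0.1: w_new = 8.8 - 0.1 * 3.5 = 8.45
Absolute difference = |8.765 - 8.45|
= 0.3150

0.3150


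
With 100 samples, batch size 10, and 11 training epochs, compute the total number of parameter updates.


Iterations per epoch = 100 / 10 = 10
Total updates = iterations_per_epoch * epochs
= 10 * 11
= 110

110


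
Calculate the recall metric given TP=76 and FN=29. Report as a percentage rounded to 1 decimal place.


Recall = TP / (TP + FN) * 100
= 76 / (76 + 29)
= 76 / 105
= 0.7238
= 72.4%

72.4


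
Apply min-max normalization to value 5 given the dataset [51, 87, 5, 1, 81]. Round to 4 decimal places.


Min = 1, Max = 87
Range = 87 - 1 = 86
Scaled = (x - min) / (max - min)
= (5 - 1) / 86
= 4 / 86
= 0.0465

0.0465


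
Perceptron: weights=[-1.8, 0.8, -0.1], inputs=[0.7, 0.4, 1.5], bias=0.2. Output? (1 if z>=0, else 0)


z = w . x + b
= -1.8*0.7 + 0.8*0.4 + -0.1*1.5 + 0.2
= -1.26 + 0.32 + -0.15 + 0.2
= -1.09 + 0.2
= -0.89
Since z = -0.89 < 0, output = 0

0


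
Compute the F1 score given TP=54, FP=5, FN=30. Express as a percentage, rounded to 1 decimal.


Precision = TP / (TP + FP) = 54 / 59 = 0.9153
Recall = TP / (TP + FN) = 54 / 84 = 0.6429
F1 = 2 * P * R / (P + R)
= 2 * 0.9153 * 0.6429 / (0.9153 + 0.6429)
= 1.1768 / 1.5581
= 0.7552
As percentage: 75.5%

75.5


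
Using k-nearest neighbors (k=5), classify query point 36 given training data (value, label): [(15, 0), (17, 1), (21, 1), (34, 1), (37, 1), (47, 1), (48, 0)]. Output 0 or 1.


Distances from query 36:
Point 37 (class 1): distance = 1
Point 34 (class 1): distance = 2
Point 47 (class 1): distance = 11
Point 48 (class 0): distance = 12
Point 21 (class 1): distance = 15
K=5 nearest neighbors: classes = [1, 1, 1, 0, 1]
Votes for class 1: 4 / 5
Majority vote => class 1

1


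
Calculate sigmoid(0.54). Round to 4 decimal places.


sigmoid(z) = 1 / (1 + exp(-z))
exp(-(0.54)) = exp(-0.54) = 0.5827
1 + 0.5827 = 1.5827
1 / 1.5827 = 0.6318

0.6318


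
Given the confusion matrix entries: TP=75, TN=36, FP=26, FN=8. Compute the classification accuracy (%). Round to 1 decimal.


Accuracy = (TP + TN) / (TP + TN + FP + FN) * 100
= (75 + 36) / (75 + 36 + 26 + 8)
= 111 / 145
= 0.7655
= 76.6%

76.6


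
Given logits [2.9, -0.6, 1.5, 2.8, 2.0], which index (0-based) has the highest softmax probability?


Softmax is a monotonic transformation, so it preserves the argmax.
We need to find the index of the maximum logit.
Index 0: 2.9
Index 1: -0.6
Index 2: 1.5
Index 3: 2.8
Index 4: 2.0
Maximum logit = 2.9 at index 0

0


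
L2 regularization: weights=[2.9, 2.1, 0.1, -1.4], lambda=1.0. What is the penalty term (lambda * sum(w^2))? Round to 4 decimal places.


Squaring each weight:
2.9^2 = 8.41
2.1^2 = 4.41
0.1^2 = 0.01
(-1.4)^2 = 1.96
Sum of squares = 14.79
Penalty = 1.0 * 14.79 = 14.7900

14.7900


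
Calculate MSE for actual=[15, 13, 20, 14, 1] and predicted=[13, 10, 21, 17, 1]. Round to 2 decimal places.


Differences: [2, 3, -1, -3, 0]
Squared errors: [4, 9, 1, 9, 0]
Sum of squared errors = 23
MSE = 23 / 5 = 4.60

4.60


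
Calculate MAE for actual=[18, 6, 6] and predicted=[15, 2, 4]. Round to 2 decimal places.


Absolute errors: [3, 4, 2]
Sum of absolute errors = 9
MAE = 9 / 3 = 3.00

3.00


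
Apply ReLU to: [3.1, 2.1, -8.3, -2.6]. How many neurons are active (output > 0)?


ReLU(x) = max(0, x) for each element:
ReLU(3.1) = 3.1
ReLU(2.1) = 2.1
ReLU(-8.3) = 0
ReLU(-2.6) = 0
Active neurons (>0): 2

2


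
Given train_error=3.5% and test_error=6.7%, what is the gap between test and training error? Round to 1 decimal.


Generalization gap = test_error - train_error
= 6.7 - 3.5
= 3.2%
A moderate gap.

3.2


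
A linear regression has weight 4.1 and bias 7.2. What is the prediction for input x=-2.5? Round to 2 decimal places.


y = 4.1 * -2.5 + (7.2)
= -10.25 + (7.2)
= -3.05

-3.05


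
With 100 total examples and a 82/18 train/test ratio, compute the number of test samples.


Train samples = 100 * 82% = 82
Test samples = 100 - 82
= 18

18


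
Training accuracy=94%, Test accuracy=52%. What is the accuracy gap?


Gap = train_accuracy - test_accuracy
= 94 - 52
= 42%
This large gap strongly indicates overfitting.

42


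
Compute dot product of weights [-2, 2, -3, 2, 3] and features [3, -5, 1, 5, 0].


Element-wise products:
-2 * 3 = -6
2 * -5 = -10
-3 * 1 = -3
2 * 5 = 10
3 * 0 = 0
Sum = -6 + -10 + -3 + 10 + 0
= -9

-9


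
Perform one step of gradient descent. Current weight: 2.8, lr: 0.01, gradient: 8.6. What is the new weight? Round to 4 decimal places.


w_new = w_old - lr * gradient
= 2.8 - 0.01 * 8.6
= 2.8 - (0.086)
= 2.7140

2.7140


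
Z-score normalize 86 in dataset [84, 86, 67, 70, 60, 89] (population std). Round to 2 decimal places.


Mean = (84 + 86 + 67 + 70 + 60 + 89) / 6 = 76.0
Variance = sum((x_i - mean)^2) / n = 117.6667
Std = sqrt(117.6667) = 10.8474
Z = (x - mean) / std
= (86 - 76.0) / 10.8474
= 10.0 / 10.8474
= 0.92

0.92


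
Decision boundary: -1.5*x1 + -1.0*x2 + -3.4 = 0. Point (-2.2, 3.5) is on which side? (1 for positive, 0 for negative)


Compute -1.5 * -2.2 + -1.0 * 3.5 + -3.4
= 3.3 + -3.5 + -3.4
= -3.6
Since -3.6 < 0, the point is on the negative side.

0


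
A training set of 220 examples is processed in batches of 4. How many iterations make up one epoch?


Iterations per epoch = dataset_size / batch_size
= 220 / 4
= 55

55


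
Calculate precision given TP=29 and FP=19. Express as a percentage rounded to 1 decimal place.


Precision = TP / (TP + FP) * 100
= 29 / (29 + 19)
= 29 / 48
= 0.6042
= 60.4%

60.4


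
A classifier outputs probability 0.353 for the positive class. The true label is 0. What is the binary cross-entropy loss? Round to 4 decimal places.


For y=0: Loss = -log(1-p)
= -log(1 - 0.353)
= -log(0.647)
= -(-0.4354)
= 0.4354

0.4354


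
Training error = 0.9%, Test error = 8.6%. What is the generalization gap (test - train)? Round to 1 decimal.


Generalization gap = test_error - train_error
= 8.6 - 0.9
= 7.7%
A moderate gap.

7.7


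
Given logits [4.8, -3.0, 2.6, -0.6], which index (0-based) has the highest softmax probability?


Softmax is a monotonic transformation, so it preserves the argmax.
We need to find the index of the maximum logit.
Index 0: 4.8
Index 1: -3.0
Index 2: 2.6
Index 3: -0.6
Maximum logit = 4.8 at index 0

0


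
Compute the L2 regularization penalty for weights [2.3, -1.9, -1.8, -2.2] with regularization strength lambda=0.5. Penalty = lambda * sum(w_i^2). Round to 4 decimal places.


Squaring each weight:
2.3^2 = 5.29
(-1.9)^2 = 3.61
(-1.8)^2 = 3.24
(-2.2)^2 = 4.84
Sum of squares = 16.98
Penalty = 0.5 * 16.98 = 8.4900

8.4900


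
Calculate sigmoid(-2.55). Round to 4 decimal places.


sigmoid(z) = 1 / (1 + exp(-z))
exp(-(-2.55)) = exp(2.55) = 12.8071
1 + 12.8071 = 13.8071
1 / 13.8071 = 0.0724

0.0724


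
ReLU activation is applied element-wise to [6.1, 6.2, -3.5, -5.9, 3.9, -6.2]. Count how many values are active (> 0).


ReLU(x) = max(0, x) for each element:
ReLU(6.1) = 6.1
ReLU(6.2) = 6.2
ReLU(-3.5) = 0
ReLU(-5.9) = 0
ReLU(3.9) = 3.9
ReLU(-6.2) = 0
Active neurons (>0): 3

3


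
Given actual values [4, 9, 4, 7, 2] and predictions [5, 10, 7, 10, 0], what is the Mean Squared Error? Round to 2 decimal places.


Differences: [-1, -1, -3, -3, 2]
Squared errors: [1, 1, 9, 9, 4]
Sum of squared errors = 24
MSE = 24 / 5 = 4.80

4.80


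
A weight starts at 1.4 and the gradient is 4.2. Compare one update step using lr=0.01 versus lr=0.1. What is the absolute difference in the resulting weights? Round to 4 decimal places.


With lr=0.01: w_new = 1.4 - 0.01 * 4.2 = 1.358
With lr=0.1: w_new = 1.4 - 0.1 * 4.2 = 0.98
Absolute difference = |1.358 - 0.98|
= 0.3780

0.3780


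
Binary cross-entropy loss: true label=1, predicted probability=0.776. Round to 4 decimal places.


For y=1: Loss = -log(p)
= -log(0.776)
= -(-0.2536)
= 0.2536

0.2536


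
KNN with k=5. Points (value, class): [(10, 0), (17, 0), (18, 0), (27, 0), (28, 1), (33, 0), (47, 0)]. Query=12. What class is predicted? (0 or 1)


Distances from query 12:
Point 10 (class 0): distance = 2
Point 17 (class 0): distance = 5
Point 18 (class 0): distance = 6
Point 27 (class 0): distance = 15
Point 28 (class 1): distance = 16
K=5 nearest neighbors: classes = [0, 0, 0, 0, 1]
Votes for class 1: 1 / 5
Majority vote => class 0

0


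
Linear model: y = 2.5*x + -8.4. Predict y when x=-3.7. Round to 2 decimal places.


y = 2.5 * -3.7 + (-8.4)
= -9.25 + (-8.4)
= -17.65

-17.65


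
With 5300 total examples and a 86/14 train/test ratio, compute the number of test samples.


Train samples = 5300 * 86% = 4558
Test samples = 5300 - 4558
= 742

742


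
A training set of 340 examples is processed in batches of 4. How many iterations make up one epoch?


Iterations per epoch = dataset_size / batch_size
= 340 / 4
= 85

85


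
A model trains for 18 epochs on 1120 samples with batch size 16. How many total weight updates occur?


Iterations per epoch = 1120 / 16 = 70
Total updates = iterations_per_epoch * epochs
= 70 * 18
= 1260

1260


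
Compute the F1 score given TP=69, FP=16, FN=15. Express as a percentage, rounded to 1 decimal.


Precision = TP / (TP + FP) = 69 / 85 = 0.8118
Recall = TP / (TP + FN) = 69 / 84 = 0.8214
F1 = 2 * P * R / (P + R)
= 2 * 0.8118 * 0.8214 / (0.8118 + 0.8214)
= 1.3336 / 1.6332
= 0.8166
As percentage: 81.7%

81.7


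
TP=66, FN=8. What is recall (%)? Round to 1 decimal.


Recall = TP / (TP + FN) * 100
= 66 / (66 + 8)
= 66 / 74
= 0.8919
= 89.2%

89.2


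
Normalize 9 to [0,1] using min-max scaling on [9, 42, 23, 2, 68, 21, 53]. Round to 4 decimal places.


Min = 2, Max = 68
Range = 68 - 2 = 66
Scaled = (x - min) / (max - min)
= (9 - 2) / 66
= 7 / 66
= 0.1061

0.1061


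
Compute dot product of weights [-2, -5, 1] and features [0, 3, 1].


Element-wise products:
-2 * 0 = 0
-5 * 3 = -15
1 * 1 = 1
Sum = 0 + -15 + 1
= -14

-14


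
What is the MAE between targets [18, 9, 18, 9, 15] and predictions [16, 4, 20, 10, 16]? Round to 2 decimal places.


Absolute errors: [2, 5, 2, 1, 1]
Sum of absolute errors = 11
MAE = 11 / 5 = 2.20

2.20


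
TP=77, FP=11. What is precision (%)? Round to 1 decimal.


Precision = TP / (TP + FP) * 100
= 77 / (77 + 11)
= 77 / 88
= 0.875
= 87.5%

87.5


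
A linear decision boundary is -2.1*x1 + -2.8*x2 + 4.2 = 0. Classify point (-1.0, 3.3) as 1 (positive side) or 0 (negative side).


Compute -2.1 * -1.0 + -2.8 * 3.3 + 4.2
= 2.1 + -9.24 + 4.2
= -2.94
Since -2.94 < 0, the point is on the negative side.

0


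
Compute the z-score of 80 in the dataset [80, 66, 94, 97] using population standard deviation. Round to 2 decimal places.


Mean = (80 + 66 + 94 + 97) / 4 = 84.25
Variance = sum((x_i - mean)^2) / n = 152.1875
Std = sqrt(152.1875) = 12.3364
Z = (x - mean) / std
= (80 - 84.25) / 12.3364
= -4.25 / 12.3364
= -0.34

-0.34


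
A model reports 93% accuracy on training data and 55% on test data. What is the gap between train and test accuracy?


Gap = train_accuracy - test_accuracy
= 93 - 55
= 38%
This large gap strongly indicates overfitting.

38


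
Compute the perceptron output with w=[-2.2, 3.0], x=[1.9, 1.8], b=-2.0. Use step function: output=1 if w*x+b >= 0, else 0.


z = w . x + b
= -2.2*1.9 + 3.0*1.8 + -2.0
= -4.18 + 5.4 + -2.0
= 1.22 + -2.0
= -0.78
Since z = -0.78 < 0, output = 0

0


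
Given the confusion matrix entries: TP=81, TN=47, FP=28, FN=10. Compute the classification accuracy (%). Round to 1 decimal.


Accuracy = (TP + TN) / (TP + TN + FP + FN) * 100
= (81 + 47) / (81 + 47 + 28 + 10)
= 128 / 166
= 0.7711
= 77.1%

77.1


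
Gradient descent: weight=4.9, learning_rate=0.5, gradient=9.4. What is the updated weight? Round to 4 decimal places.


w_new = w_old - lr * gradient
= 4.9 - 0.5 * 9.4
= 4.9 - (4.7)
= 0.2000

0.2000


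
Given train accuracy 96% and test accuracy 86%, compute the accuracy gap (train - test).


Gap = train_accuracy - test_accuracy
= 96 - 86
= 10%
This moderate gap may indicate mild overfitting.

10


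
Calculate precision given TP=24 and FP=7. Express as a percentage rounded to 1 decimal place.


Precision = TP / (TP + FP) * 100
= 24 / (24 + 7)
= 24 / 31
= 0.7742
= 77.4%

77.4


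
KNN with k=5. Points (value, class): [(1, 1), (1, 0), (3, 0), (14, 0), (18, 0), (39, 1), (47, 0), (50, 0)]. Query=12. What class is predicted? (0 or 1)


Distances from query 12:
Point 14 (class 0): distance = 2
Point 18 (class 0): distance = 6
Point 3 (class 0): distance = 9
Point 1 (class 0): distance = 11
Point 1 (class 1): distance = 11
K=5 nearest neighbors: classes = [0, 0, 0, 0, 1]
Votes for class 1: 1 / 5
Majority vote => class 0

0


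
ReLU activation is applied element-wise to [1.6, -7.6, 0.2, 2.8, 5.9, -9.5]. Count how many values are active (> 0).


ReLU(x) = max(0, x) for each element:
ReLU(1.6) = 1.6
ReLU(-7.6) = 0
ReLU(0.2) = 0.2
ReLU(2.8) = 2.8
ReLU(5.9) = 5.9
ReLU(-9.5) = 0
Active neurons (>0): 4

4


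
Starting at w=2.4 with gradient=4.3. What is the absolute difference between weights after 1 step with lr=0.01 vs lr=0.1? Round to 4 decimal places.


With lr=0.01: w_new = 2.4 - 0.01 * 4.3 = 2.357
With lr=0.1: w_new = 2.4 - 0.1 * 4.3 = 1.97
Absolute difference = |2.357 - 1.97|
= 0.3870

0.3870


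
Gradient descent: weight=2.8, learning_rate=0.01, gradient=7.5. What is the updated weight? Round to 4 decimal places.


w_new = w_old - lr * gradient
= 2.8 - 0.01 * 7.5
= 2.8 - (0.075)
= 2.7250

2.7250


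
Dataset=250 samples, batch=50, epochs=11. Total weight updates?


Iterations per epoch = 250 / 50 = 5
Total updates = iterations_per_epoch * epochs
= 5 * 11
= 55

55


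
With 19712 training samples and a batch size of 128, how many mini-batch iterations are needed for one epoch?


Iterations per epoch = dataset_size / batch_size
= 19712 / 128
= 154

154


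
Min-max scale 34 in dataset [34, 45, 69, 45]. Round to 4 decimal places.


Min = 34, Max = 69
Range = 69 - 34 = 35
Scaled = (x - min) / (max - min)
= (34 - 34) / 35
= 0 / 35
= 0.0000

0.0000


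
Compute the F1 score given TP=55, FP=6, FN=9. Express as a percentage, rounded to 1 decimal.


Precision = TP / (TP + FP) = 55 / 61 = 0.9016
Recall = TP / (TP + FN) = 55 / 64 = 0.8594
F1 = 2 * P * R / (P + R)
= 2 * 0.9016 * 0.8594 / (0.9016 + 0.8594)
= 1.5497 / 1.761
= 0.88
As percentage: 88.0%

88.0


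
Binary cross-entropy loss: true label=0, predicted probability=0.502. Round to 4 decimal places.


For y=0: Loss = -log(1-p)
= -log(1 - 0.502)
= -log(0.498)
= -(-0.6972)
= 0.6972

0.6972


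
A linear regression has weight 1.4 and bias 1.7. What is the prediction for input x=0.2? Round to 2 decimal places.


y = 1.4 * 0.2 + (1.7)
= 0.28 + (1.7)
= 1.98

1.98


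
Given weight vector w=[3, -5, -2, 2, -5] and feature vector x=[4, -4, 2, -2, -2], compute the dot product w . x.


Element-wise products:
3 * 4 = 12
-5 * -4 = 20
-2 * 2 = -4
2 * -2 = -4
-5 * -2 = 10
Sum = 12 + 20 + -4 + -4 + 10
= 34

34


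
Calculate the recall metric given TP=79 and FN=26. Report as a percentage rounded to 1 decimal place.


Recall = TP / (TP + FN) * 100
= 79 / (79 + 26)
= 79 / 105
= 0.7524
= 75.2%

75.2


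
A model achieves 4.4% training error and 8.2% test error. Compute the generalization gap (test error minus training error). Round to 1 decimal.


Generalization gap = test_error - train_error
= 8.2 - 4.4
= 3.8%
A moderate gap.

3.8


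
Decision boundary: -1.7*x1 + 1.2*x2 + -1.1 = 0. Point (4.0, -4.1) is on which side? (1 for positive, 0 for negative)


Compute -1.7 * 4.0 + 1.2 * -4.1 + -1.1
= -6.8 + -4.92 + -1.1
= -12.82
Since -12.82 < 0, the point is on the negative side.

0


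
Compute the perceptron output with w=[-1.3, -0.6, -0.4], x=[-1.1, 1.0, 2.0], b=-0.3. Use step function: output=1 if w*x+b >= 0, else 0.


z = w . x + b
= -1.3*-1.1 + -0.6*1.0 + -0.4*2.0 + -0.3
= 1.43 + -0.6 + -0.8 + -0.3
= 0.03 + -0.3
= -0.27
Since z = -0.27 < 0, output = 0

0


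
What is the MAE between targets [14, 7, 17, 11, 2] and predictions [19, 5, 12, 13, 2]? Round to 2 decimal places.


Absolute errors: [5, 2, 5, 2, 0]
Sum of absolute errors = 14
MAE = 14 / 5 = 2.80

2.80


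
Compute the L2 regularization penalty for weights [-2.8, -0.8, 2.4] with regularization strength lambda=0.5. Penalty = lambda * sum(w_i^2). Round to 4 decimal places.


Squaring each weight:
(-2.8)^2 = 7.84
(-0.8)^2 = 0.64
2.4^2 = 5.76
Sum of squares = 14.24
Penalty = 0.5 * 14.24 = 7.1200

7.1200


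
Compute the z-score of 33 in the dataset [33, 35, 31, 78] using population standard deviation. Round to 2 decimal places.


Mean = (33 + 35 + 31 + 78) / 4 = 44.25
Variance = sum((x_i - mean)^2) / n = 381.6875
Std = sqrt(381.6875) = 19.5368
Z = (x - mean) / std
= (33 - 44.25) / 19.5368
= -11.25 / 19.5368
= -0.58

-0.58


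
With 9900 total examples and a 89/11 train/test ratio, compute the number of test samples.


Train samples = 9900 * 89% = 8811
Test samples = 9900 - 8811
= 1089

1089


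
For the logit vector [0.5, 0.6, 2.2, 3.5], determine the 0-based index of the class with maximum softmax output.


Softmax is a monotonic transformation, so it preserves the argmax.
We need to find the index of the maximum logit.
Index 0: 0.5
Index 1: 0.6
Index 2: 2.2
Index 3: 3.5
Maximum logit = 3.5 at index 3

3


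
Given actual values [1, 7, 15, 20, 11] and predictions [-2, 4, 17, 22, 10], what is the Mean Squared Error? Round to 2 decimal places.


Differences: [3, 3, -2, -2, 1]
Squared errors: [9, 9, 4, 4, 1]
Sum of squared errors = 27
MSE = 27 / 5 = 5.40

5.40


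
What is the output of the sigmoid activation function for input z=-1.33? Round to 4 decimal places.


sigmoid(z) = 1 / (1 + exp(-z))
exp(-(-1.33)) = exp(1.33) = 3.781
1 + 3.781 = 4.781
1 / 4.781 = 0.2092

0.2092


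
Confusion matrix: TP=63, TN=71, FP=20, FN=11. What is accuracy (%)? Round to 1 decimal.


Accuracy = (TP + TN) / (TP + TN + FP + FN) * 100
= (63 + 71) / (63 + 71 + 20 + 11)
= 134 / 165
= 0.8121
= 81.2%

81.2


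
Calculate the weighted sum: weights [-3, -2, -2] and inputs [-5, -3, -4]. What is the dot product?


Element-wise products:
-3 * -5 = 15
-2 * -3 = 6
-2 * -4 = 8
Sum = 15 + 6 + 8
= 29

29


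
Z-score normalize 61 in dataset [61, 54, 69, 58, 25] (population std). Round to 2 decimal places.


Mean = (61 + 54 + 69 + 58 + 25) / 5 = 53.4
Variance = sum((x_i - mean)^2) / n = 225.84
Std = sqrt(225.84) = 15.028
Z = (x - mean) / std
= (61 - 53.4) / 15.028
= 7.6 / 15.028
= 0.51

0.51


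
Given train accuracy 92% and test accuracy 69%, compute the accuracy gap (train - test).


Gap = train_accuracy - test_accuracy
= 92 - 69
= 23%
This large gap strongly indicates overfitting.

23


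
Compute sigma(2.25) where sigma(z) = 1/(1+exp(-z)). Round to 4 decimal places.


sigmoid(z) = 1 / (1 + exp(-z))
exp(-(2.25)) = exp(-2.25) = 0.1054
1 + 0.1054 = 1.1054
1 / 1.1054 = 0.9047

0.9047


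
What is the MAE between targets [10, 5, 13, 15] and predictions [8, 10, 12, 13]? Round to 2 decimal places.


Absolute errors: [2, 5, 1, 2]
Sum of absolute errors = 10
MAE = 10 / 4 = 2.50

2.50


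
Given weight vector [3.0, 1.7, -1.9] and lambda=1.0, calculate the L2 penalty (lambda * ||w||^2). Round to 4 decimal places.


Squaring each weight:
3.0^2 = 9.0
1.7^2 = 2.89
(-1.9)^2 = 3.61
Sum of squares = 15.5
Penalty = 1.0 * 15.5 = 15.5000

15.5000


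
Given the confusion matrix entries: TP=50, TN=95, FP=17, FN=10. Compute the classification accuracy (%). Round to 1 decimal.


Accuracy = (TP + TN) / (TP + TN + FP + FN) * 100
= (50 + 95) / (50 + 95 + 17 + 10)
= 145 / 172
= 0.843
= 84.3%

84.3
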